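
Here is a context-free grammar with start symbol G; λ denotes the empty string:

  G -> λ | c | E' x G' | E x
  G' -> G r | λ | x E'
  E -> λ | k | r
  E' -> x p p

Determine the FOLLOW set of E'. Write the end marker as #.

{ #, r, x }

In G -> E' x G': add FIRST(x G') = { x }.
In G' -> x E': E' is at the end, add FOLLOW(G') = { #, r }.
Union: FOLLOW(E') = { #, r, x }.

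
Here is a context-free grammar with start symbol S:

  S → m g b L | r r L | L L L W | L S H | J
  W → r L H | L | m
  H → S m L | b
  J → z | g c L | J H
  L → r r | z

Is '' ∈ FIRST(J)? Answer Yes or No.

No nonterminal in this grammar is nullable.
No production of J has an RHS whose symbols are all nullable, so J is not nullable.

No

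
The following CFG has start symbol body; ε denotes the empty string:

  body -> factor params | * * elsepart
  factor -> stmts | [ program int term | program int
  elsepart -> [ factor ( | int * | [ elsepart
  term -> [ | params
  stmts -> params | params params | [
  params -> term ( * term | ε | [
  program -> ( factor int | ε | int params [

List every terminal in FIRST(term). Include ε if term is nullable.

term -> [ contributes {[}.
From term -> params: add FIRST(params) = { (, [, ε } (including ε since params is nullable).
Union: FIRST(term) = { (, [, ε }.

{ (, [, ε }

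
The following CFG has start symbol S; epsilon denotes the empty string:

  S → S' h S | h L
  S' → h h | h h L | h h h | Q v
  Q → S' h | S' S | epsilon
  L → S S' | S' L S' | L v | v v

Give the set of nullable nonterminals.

Directly nullable (have an epsilon-production): Q.
No other nonterminal has a production whose RHS symbols are all nullable.

{ Q }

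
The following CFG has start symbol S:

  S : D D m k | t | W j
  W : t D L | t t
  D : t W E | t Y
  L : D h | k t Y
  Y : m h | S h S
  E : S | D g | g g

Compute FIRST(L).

From L : D h: add FIRST(D) = { t }.
L : k t Y contributes {k}.
Union: FIRST(L) = { k, t }.

{ k, t }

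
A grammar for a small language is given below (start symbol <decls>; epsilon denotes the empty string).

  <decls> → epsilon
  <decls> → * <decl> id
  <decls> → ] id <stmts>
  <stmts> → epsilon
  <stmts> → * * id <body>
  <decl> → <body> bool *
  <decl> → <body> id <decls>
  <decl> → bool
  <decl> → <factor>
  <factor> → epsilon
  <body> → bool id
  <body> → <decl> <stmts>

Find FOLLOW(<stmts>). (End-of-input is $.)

{ $, *, bool, id }

In <decls> → ] id <stmts>: <stmts> is at the end, add FOLLOW(<decls>) = { $, *, bool, id }.
In <body> → <decl> <stmts>: <stmts> is at the end, add FOLLOW(<body>) = { $, *, bool, id }.
Union: FOLLOW(<stmts>) = { $, *, bool, id }.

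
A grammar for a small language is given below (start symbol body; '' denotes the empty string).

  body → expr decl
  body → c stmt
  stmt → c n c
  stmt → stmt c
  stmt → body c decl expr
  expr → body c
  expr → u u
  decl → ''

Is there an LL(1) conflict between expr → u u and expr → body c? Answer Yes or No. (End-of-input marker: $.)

FIRST(u u) = { u } and FIRST(body c) = { c, u }.
Both contain u, so the two alternatives are not disjoint — LL(1) conflict.

Yes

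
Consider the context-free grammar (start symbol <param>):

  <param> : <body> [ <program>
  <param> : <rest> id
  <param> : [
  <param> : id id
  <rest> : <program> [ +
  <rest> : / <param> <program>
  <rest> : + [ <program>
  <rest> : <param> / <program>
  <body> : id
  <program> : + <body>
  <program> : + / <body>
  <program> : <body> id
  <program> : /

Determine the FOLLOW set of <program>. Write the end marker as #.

{ #, +, /, [, id }

In <param> : <body> [ <program>: <program> is at the end, add FOLLOW(<param>) = { #, +, /, id }.
In <rest> : <program> [ +: add FIRST([ +) = { [ }.
In <rest> : / <param> <program>: <program> is at the end, add FOLLOW(<rest>) = { id }.
In <rest> : + [ <program>: <program> is at the end, add FOLLOW(<rest>) = { id }.
In <rest> : <param> / <program>: <program> is at the end, add FOLLOW(<rest>) = { id }.
Union: FOLLOW(<program>) = { #, +, /, [, id }.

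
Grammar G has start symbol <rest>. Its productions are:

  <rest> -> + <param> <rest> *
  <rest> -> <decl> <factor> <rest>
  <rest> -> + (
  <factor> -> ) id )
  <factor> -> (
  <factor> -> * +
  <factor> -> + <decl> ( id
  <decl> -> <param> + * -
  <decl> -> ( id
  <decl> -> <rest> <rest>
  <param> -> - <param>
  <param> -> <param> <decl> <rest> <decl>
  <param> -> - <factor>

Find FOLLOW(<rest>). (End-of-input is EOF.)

<rest> is the start symbol, so EOF ∈ FOLLOW(<rest>).
In <rest> -> + <param> <rest> *: add FIRST(*) = { * }.
In <rest> -> <decl> <factor> <rest>: <rest> is at the end, add FOLLOW(<rest>) = { EOF, (, ), *, +, - }.
In <decl> -> <rest> <rest>: add FIRST(<rest>) = { (, +, - }.
In <decl> -> <rest> <rest>: <rest> is at the end, add FOLLOW(<decl>) = { (, ), *, +, - }.
In <param> -> <param> <decl> <rest> <decl>: add FIRST(<decl>) = { (, +, - }.
Union: FOLLOW(<rest>) = { EOF, (, ), *, +, - }.

{ EOF, (, ), *, +, - }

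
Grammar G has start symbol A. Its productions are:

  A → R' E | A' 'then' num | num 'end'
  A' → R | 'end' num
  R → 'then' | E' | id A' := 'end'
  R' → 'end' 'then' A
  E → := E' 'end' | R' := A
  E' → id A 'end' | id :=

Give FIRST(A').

{ 'end', 'then', id }

From A' → R: add FIRST(R) = { 'then', id }.
A' → 'end' num contributes {'end'}.
Union: FIRST(A') = { 'end', 'then', id }.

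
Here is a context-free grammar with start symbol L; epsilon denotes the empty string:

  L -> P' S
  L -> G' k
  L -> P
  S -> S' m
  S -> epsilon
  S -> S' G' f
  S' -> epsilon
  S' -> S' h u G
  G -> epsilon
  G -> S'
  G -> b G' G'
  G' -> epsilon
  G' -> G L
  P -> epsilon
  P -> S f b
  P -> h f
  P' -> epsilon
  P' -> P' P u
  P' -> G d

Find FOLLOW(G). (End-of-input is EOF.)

In S' -> S' h u G: G is at the end, add FOLLOW(S') = { b, d, f, h, k, m, u }.
In G' -> G L: add FIRST(L)\{epsilon} = { b, d, f, h, k, m, u }.
  Since L is nullable, also add FOLLOW(G') = { b, d, f, h, k, m, u }.
In P' -> G d: add FIRST(d) = { d }.
Union: FOLLOW(G) = { b, d, f, h, k, m, u }.

{ b, d, f, h, k, m, u }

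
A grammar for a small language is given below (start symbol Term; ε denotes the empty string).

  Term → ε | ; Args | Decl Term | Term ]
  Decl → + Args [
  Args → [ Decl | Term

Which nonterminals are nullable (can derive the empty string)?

{ Args, Term }

Directly nullable (have an ε-production): Term.
Args → Term with every symbol nullable, so Args is nullable.
No other nonterminal has a production whose RHS symbols are all nullable.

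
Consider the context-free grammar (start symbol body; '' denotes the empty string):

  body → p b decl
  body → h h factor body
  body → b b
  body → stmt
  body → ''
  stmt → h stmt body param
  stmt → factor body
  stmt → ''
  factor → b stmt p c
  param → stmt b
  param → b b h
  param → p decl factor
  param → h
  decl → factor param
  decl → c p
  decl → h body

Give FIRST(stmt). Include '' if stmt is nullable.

stmt → h stmt body param contributes {h}.
From stmt → factor body: add FIRST(factor) = { b }.
stmt → '' contributes ''.
Union: FIRST(stmt) = { b, h, '' }.

{ b, h, '' }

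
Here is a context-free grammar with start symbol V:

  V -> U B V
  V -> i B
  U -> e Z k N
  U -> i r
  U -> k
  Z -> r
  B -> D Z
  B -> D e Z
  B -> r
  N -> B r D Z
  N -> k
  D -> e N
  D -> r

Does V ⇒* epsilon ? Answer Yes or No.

No

No nonterminal in this grammar is nullable.
No production of V has an RHS whose symbols are all nullable, so V is not nullable.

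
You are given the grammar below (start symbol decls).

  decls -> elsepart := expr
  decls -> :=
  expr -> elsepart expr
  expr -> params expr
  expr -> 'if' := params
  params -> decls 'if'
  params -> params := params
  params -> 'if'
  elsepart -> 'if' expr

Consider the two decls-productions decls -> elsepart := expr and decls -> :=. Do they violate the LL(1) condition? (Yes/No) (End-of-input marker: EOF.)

FIRST(elsepart := expr) = { 'if' } and FIRST(:=) = { := }.
The FIRST sets are disjoint and neither alternative is nullable — no conflict.

No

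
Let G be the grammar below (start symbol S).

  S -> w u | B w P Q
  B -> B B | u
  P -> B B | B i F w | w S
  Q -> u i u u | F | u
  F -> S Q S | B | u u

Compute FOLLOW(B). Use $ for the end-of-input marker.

In S -> B w P Q: add FIRST(w P Q) = { w }.
In B -> B B: add FIRST(B) = { u }.
In B -> B B: B is at the end, add FOLLOW(B) = { $, i, u, w }.
In P -> B B: add FIRST(B) = { u }.
In P -> B B: B is at the end, add FOLLOW(P) = { u, w }.
In P -> B i F w: add FIRST(i F w) = { i }.
In F -> B: B is at the end, add FOLLOW(F) = { $, u, w }.
Union: FOLLOW(B) = { $, i, u, w }.

{ $, i, u, w }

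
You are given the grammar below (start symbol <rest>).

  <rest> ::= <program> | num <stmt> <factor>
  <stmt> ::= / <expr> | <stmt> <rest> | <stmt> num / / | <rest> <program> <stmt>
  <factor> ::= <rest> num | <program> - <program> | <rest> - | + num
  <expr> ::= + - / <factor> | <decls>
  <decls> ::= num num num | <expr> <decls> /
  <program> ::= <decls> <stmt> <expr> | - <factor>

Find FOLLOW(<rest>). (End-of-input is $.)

<rest> is the start symbol, so $ ∈ FOLLOW(<rest>).
In <stmt> ::= <stmt> <rest>: <rest> is at the end, add FOLLOW(<stmt>) = { +, -, num }.
In <stmt> ::= <rest> <program> <stmt>: add FIRST(<program> <stmt>) = { +, -, num }.
In <factor> ::= <rest> num: add FIRST(num) = { num }.
In <factor> ::= <rest> -: add FIRST(-) = { - }.
Union: FOLLOW(<rest>) = { $, +, -, num }.

{ $, +, -, num }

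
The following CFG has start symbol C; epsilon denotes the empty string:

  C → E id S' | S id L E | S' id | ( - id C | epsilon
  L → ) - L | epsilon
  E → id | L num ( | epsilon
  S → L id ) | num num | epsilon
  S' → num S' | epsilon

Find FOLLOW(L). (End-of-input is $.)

In C → S id L E: add FIRST(E)\{epsilon} = { ), id, num }.
  Since E is nullable, also add FOLLOW(C) = { $ }.
In L → ) - L: L is at the end, add FOLLOW(L) = { $, ), id, num }.
In E → L num (: add FIRST(num () = { num }.
In S → L id ): add FIRST(id )) = { id }.
Union: FOLLOW(L) = { $, ), id, num }.

{ $, ), id, num }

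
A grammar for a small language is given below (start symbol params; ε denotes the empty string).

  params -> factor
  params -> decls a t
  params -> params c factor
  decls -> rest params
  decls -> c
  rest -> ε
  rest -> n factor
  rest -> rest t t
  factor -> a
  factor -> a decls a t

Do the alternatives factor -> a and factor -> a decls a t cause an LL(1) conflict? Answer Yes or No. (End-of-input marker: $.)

FIRST(a) = { a } and FIRST(a decls a t) = { a }.
Both contain a, so the two alternatives are not disjoint — LL(1) conflict.

Yes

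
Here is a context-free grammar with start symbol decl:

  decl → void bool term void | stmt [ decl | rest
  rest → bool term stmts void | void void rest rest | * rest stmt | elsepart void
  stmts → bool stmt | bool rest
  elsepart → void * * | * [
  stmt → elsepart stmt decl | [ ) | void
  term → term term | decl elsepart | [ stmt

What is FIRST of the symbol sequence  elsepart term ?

{ *, void }

Add FIRST(elsepart) = { *, void }; elsepart is not nullable, stop.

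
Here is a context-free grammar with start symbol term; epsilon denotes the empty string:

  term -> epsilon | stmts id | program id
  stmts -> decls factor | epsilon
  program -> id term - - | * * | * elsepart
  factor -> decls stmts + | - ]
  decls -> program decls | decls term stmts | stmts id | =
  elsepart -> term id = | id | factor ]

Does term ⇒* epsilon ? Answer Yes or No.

term has an epsilon-production, so term ⇒ epsilon.

Yes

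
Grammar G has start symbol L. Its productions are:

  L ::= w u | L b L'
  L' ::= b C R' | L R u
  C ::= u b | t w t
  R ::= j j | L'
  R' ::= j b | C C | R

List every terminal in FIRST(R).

{ b, j, w }

R ::= j j contributes {j}.
From R ::= L': add FIRST(L') = { b, w }.
Union: FIRST(R) = { b, j, w }.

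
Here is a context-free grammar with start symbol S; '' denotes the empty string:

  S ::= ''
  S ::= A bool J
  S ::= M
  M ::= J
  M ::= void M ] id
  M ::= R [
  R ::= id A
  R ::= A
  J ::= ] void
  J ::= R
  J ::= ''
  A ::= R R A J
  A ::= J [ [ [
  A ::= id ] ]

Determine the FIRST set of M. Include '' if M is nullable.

{ [, ], id, void, '' }

From M ::= J: add FIRST(J) = { [, ], id, '' } (including '' since J is nullable).
M ::= void M ] id contributes {void}.
From M ::= R [: add FIRST(R) = { [, ], id }.
Union: FIRST(M) = { [, ], id, void, '' }.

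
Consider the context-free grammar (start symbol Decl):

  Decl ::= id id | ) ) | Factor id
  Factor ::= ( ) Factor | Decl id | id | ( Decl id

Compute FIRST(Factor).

{ (, ), id }

Factor ::= ( ) Factor contributes {(}.
From Factor ::= Decl id: add FIRST(Decl) = { (, ), id }.
Factor ::= id contributes {id}.
Factor ::= ( Decl id contributes {(}.
Union: FIRST(Factor) = { (, ), id }.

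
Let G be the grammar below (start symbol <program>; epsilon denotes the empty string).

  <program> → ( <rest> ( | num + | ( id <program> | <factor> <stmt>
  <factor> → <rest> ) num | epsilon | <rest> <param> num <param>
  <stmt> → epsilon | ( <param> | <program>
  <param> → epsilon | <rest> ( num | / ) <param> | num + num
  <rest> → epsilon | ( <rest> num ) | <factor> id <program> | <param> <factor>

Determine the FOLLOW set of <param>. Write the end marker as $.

{ $, (, ), /, id, num }

In <factor> → <rest> <param> num <param>: add FIRST(num <param>) = { num }.
In <factor> → <rest> <param> num <param>: <param> is at the end, add FOLLOW(<factor>) = { $, (, ), /, id, num }.
In <stmt> → ( <param>: <param> is at the end, add FOLLOW(<stmt>) = { $, (, ), /, id, num }.
In <param> → / ) <param>: <param> is at the end, add FOLLOW(<param>) = { $, (, ), /, id, num }.
In <rest> → <param> <factor>: add FIRST(<factor>)\{epsilon} = { (, ), /, id, num }.
  Since <factor> is nullable, also add FOLLOW(<rest>) = { (, ), /, id, num }.
Union: FOLLOW(<param>) = { $, (, ), /, id, num }.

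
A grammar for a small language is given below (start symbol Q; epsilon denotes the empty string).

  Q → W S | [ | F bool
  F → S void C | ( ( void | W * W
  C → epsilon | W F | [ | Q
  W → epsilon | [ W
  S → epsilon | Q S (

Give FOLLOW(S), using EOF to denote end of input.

In Q → W S: S is at the end, add FOLLOW(Q) = { EOF, (, *, [, bool, void }.
In F → S void C: add FIRST(void C) = { void }.
In S → Q S (: add FIRST(() = { ( }.
Union: FOLLOW(S) = { EOF, (, *, [, bool, void }.

{ EOF, (, *, [, bool, void }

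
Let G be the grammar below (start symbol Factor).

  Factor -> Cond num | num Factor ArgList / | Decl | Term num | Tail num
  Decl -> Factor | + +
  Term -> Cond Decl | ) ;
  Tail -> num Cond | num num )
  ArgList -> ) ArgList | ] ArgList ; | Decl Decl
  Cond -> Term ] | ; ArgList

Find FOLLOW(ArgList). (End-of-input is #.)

In Factor -> num Factor ArgList /: add FIRST(/) = { / }.
In ArgList -> ) ArgList: ArgList is at the end, add FOLLOW(ArgList) = { ), +, /, ;, num }.
In ArgList -> ] ArgList ;: add FIRST(;) = { ; }.
In Cond -> ; ArgList: ArgList is at the end, add FOLLOW(Cond) = { ), +, ;, num }.
Union: FOLLOW(ArgList) = { ), +, /, ;, num }.

{ ), +, /, ;, num }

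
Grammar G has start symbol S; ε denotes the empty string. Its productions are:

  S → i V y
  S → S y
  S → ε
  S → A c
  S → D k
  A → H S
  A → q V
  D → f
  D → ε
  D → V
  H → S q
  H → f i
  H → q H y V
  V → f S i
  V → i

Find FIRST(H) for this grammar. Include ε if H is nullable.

{ f, i, k, q, y }

From H → S q: S nullable, take FIRST(S) ∪ {q} = { f, i, k, q, y }.
H → f i contributes {f}.
H → q H y V contributes {q}.
Union: FIRST(H) = { f, i, k, q, y }.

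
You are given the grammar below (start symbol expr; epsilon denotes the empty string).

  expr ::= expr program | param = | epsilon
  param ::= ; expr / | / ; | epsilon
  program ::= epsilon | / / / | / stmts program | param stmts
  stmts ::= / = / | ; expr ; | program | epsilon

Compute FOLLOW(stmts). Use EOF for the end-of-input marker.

In program ::= / stmts program: add FIRST(program)\{epsilon} = { /, ; }.
  Since program is nullable, also add FOLLOW(program) = { EOF, /, ; }.
In program ::= param stmts: stmts is at the end, add FOLLOW(program) = { EOF, /, ; }.
Union: FOLLOW(stmts) = { EOF, /, ; }.

{ EOF, /, ; }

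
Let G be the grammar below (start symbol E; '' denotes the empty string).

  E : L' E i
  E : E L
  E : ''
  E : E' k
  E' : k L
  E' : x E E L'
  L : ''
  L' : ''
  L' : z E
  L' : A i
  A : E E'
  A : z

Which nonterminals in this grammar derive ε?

{ E, L, L' }

Directly nullable (have an ''-production): E, L, L'.
No other nonterminal has a production whose RHS symbols are all nullable.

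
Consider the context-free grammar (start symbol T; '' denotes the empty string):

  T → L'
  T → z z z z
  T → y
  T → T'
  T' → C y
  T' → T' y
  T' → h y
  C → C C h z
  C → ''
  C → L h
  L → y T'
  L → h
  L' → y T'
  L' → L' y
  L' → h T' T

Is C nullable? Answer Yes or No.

C has an ''-production, so C ⇒ ''.

Yes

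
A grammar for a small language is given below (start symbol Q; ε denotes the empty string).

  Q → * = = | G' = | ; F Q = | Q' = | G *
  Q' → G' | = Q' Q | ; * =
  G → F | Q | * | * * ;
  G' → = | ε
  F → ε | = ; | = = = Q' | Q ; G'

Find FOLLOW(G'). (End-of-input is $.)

In Q → G' =: add FIRST(=) = { = }.
In Q' → G': G' is at the end, add FOLLOW(Q') = { *, ;, = }.
In F → Q ; G': G' is at the end, add FOLLOW(F) = { *, ;, = }.
Union: FOLLOW(G') = { *, ;, = }.

{ *, ;, = }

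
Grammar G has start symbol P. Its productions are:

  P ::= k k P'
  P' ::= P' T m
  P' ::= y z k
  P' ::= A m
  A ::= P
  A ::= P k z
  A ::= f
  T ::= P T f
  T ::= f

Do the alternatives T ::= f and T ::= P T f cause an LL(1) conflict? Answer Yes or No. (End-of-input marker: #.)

FIRST(f) = { f } and FIRST(P T f) = { k }.
The FIRST sets are disjoint and neither alternative is nullable — no conflict.

No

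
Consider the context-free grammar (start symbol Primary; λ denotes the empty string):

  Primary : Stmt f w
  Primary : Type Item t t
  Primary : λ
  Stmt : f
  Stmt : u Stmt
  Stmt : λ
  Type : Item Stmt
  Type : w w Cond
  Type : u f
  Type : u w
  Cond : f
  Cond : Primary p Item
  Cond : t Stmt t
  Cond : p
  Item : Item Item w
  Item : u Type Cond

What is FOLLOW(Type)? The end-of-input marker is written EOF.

In Primary : Type Item t t: add FIRST(Item t t) = { u }.
In Item : u Type Cond: add FIRST(Cond) = { f, p, t, u, w }.
Union: FOLLOW(Type) = { f, p, t, u, w }.

{ f, p, t, u, w }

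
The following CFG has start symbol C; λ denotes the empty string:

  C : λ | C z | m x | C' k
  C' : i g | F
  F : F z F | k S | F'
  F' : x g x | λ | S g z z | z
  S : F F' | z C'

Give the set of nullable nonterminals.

{ C, C', F, F', S }

Directly nullable (have an λ-production): C, F'.
S : F F' with every symbol nullable, so S is nullable.
C' : F with every symbol nullable, so C' is nullable.
F : F' with every symbol nullable, so F is nullable.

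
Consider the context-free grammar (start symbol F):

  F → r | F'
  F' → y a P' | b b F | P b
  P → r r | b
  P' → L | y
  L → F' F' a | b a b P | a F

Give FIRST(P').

{ a, b, r, y }

From P' → L: add FIRST(L) = { a, b, r, y }.
P' → y contributes {y}.
Union: FIRST(P') = { a, b, r, y }.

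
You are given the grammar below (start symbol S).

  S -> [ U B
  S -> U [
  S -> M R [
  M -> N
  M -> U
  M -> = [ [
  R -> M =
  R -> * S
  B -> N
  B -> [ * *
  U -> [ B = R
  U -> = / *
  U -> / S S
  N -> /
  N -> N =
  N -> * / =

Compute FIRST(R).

{ *, /, =, [ }

From R -> M =: add FIRST(M) = { *, /, =, [ }.
R -> * S contributes {*}.
Union: FIRST(R) = { *, /, =, [ }.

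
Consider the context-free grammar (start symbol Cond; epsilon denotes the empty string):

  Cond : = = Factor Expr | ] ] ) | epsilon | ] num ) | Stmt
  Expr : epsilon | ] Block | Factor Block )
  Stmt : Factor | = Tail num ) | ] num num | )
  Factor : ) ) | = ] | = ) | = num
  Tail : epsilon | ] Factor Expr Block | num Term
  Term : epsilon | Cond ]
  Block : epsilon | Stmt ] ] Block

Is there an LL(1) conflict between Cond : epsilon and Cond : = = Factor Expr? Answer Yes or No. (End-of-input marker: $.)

FIRST(epsilon) = { epsilon } and FIRST(= = Factor Expr) = { = }.
The first is nullable but FOLLOW(Cond) = { $, ] } is disjoint from FIRST of the second.

No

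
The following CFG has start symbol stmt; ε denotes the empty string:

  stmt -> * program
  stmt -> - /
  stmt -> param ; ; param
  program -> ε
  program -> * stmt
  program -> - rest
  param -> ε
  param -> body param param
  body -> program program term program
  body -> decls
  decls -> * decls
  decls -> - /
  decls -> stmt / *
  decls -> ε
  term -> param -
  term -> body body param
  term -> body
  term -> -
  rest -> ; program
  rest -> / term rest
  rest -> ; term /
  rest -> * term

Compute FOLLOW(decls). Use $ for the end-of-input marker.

In body -> decls: decls is at the end, add FOLLOW(body) = { $, *, -, /, ; }.
In decls -> * decls: decls is at the end, add FOLLOW(decls) = { $, *, -, /, ; }.
Union: FOLLOW(decls) = { $, *, -, /, ; }.

{ $, *, -, /, ; }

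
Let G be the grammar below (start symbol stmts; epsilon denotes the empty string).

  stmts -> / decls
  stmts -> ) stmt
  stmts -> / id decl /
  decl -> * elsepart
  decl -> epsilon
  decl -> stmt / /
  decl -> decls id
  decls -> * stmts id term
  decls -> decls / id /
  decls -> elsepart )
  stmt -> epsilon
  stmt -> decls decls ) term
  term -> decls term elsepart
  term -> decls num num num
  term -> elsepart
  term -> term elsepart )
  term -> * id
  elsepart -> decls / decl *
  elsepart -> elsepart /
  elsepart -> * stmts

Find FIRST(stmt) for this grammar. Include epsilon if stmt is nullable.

{ *, epsilon }

stmt -> epsilon contributes epsilon.
From stmt -> decls decls ) term: add FIRST(decls) = { * }.
Union: FIRST(stmt) = { *, epsilon }.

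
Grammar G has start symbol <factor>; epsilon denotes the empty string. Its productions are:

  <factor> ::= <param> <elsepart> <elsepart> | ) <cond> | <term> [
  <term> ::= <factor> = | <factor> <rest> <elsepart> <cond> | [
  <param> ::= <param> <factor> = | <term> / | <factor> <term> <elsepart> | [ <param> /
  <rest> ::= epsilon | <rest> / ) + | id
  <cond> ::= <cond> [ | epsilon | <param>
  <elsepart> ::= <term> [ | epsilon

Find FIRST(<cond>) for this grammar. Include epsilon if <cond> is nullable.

From <cond> ::= <cond> [: <cond> nullable, take FIRST(<cond>) ∪ {[} = { ), [ }.
<cond> ::= epsilon contributes epsilon.
From <cond> ::= <param>: add FIRST(<param>) = { ), [ }.
Union: FIRST(<cond>) = { ), [, epsilon }.

{ ), [, epsilon }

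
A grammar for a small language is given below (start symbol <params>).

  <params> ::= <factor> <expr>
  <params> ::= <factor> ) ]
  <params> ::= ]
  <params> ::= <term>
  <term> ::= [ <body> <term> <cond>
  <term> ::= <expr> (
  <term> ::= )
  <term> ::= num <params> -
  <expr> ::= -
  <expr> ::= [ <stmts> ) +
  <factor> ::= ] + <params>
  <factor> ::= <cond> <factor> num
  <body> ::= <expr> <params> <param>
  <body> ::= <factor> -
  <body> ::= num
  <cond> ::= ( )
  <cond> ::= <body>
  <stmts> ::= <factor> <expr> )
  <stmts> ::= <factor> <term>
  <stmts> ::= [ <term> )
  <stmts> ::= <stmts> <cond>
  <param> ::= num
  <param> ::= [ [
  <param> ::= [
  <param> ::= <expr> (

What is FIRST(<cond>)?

<cond> ::= ( ) contributes {(}.
From <cond> ::= <body>: add FIRST(<body>) = { (, -, [, ], num }.
Union: FIRST(<cond>) = { (, -, [, ], num }.

{ (, -, [, ], num }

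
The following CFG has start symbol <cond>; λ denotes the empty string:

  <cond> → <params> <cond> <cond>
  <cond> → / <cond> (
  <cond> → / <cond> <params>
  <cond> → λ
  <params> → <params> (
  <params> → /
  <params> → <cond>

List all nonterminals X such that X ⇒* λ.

{ <cond>, <params> }

Directly nullable (have an λ-production): <cond>.
<params> → <cond> with every symbol nullable, so <params> is nullable.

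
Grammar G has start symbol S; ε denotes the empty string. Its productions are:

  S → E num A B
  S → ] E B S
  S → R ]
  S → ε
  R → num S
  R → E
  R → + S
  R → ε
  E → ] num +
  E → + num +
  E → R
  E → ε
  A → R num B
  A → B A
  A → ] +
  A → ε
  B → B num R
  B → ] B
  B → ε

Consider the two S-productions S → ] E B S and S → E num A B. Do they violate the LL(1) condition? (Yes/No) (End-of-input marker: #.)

Yes

FIRST(] E B S) = { ] } and FIRST(E num A B) = { +, ], num }.
Both contain ], so the two alternatives are not disjoint — LL(1) conflict.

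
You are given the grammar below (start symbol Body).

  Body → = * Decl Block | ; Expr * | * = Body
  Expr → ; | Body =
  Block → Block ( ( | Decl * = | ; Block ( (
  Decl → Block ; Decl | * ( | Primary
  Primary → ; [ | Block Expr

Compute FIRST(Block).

{ *, ; }

From Block → Block ( (: add FIRST(Block) = { *, ; }.
From Block → Decl * =: add FIRST(Decl) = { *, ; }.
Block → ; Block ( ( contributes {;}.
Union: FIRST(Block) = { *, ; }.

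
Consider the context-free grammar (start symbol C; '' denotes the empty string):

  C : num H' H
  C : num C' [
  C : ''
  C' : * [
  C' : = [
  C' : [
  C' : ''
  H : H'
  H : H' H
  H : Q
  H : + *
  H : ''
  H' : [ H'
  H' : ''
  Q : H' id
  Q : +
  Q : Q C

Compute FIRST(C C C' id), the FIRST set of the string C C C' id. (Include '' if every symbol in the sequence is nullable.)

{ *, =, [, id, num }

Add FIRST(C)\{''} = { num }; C is nullable, continue.
Add FIRST(C)\{''} = { num }; C is nullable, continue.
Add FIRST(C')\{''} = { *, =, [ }; C' is nullable, continue.
id is a terminal; add {id} and stop.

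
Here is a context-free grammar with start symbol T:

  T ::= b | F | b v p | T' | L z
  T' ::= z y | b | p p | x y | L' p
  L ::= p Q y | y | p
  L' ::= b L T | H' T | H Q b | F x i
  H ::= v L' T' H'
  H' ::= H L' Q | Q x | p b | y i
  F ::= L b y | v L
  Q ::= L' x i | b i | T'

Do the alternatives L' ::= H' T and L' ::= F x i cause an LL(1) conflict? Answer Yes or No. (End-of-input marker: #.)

FIRST(H' T) = { b, p, v, x, y, z } and FIRST(F x i) = { p, v, y }.
Both contain p, so the two alternatives are not disjoint — LL(1) conflict.

Yes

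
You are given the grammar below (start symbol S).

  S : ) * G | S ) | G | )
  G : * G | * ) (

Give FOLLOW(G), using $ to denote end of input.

{ $, ) }

In S : ) * G: G is at the end, add FOLLOW(S) = { $, ) }.
In S : G: G is at the end, add FOLLOW(S) = { $, ) }.
In G : * G: G is at the end, add FOLLOW(G) = { $, ) }.
Union: FOLLOW(G) = { $, ) }.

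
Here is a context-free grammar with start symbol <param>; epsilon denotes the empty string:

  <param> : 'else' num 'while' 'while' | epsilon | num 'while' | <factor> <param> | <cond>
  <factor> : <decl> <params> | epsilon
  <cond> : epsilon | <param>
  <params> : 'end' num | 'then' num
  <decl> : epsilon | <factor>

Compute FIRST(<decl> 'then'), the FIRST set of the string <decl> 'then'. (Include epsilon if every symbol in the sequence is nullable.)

{ 'end', 'then' }

Add FIRST(<decl>)\{epsilon} = { 'end', 'then' }; <decl> is nullable, continue.
'then' is a terminal; add {'then'} and stop.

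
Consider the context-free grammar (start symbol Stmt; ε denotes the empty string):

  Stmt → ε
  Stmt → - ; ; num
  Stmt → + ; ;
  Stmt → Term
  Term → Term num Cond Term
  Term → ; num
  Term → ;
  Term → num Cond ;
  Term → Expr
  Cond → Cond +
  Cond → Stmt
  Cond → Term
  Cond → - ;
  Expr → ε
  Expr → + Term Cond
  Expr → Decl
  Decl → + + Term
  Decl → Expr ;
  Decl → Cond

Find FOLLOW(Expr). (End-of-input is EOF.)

In Term → Expr: Expr is at the end, add FOLLOW(Term) = { EOF, +, -, ;, num }.
In Decl → Expr ;: add FIRST(;) = { ; }.
Union: FOLLOW(Expr) = { EOF, +, -, ;, num }.

{ EOF, +, -, ;, num }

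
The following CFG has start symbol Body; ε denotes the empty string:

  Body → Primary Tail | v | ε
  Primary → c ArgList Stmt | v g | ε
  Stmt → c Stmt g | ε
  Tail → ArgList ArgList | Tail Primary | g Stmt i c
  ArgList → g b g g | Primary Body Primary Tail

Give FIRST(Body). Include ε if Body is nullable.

{ c, g, v, ε }

From Body → Primary Tail: Primary nullable, take FIRST(Primary) ∪ FIRST(Tail) = { c, g, v }.
Body → v contributes {v}.
Body → ε contributes ε.
Union: FIRST(Body) = { c, g, v, ε }.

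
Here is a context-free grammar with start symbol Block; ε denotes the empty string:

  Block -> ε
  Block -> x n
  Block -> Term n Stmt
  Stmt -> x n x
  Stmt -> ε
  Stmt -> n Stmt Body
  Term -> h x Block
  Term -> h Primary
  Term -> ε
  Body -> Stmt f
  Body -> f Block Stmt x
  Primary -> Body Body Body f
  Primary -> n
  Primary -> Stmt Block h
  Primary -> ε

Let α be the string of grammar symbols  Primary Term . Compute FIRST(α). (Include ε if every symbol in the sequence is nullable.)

Add FIRST(Primary)\{ε} = { f, h, n, x }; Primary is nullable, continue.
Add FIRST(Term)\{ε} = { h }; Term is nullable, continue.
Every symbol is nullable, so include ε.

{ f, h, n, x, ε }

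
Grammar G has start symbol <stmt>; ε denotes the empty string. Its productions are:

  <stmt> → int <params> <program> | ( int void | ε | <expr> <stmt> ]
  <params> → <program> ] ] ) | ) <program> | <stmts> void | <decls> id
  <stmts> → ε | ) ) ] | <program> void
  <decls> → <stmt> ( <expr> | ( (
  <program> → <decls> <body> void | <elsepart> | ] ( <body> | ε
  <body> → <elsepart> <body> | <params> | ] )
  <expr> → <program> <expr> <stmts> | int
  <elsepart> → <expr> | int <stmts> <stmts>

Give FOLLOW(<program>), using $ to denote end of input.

{ $, (, ], int, void }

In <stmt> → int <params> <program>: <program> is at the end, add FOLLOW(<stmt>) = { $, (, ] }.
In <params> → <program> ] ] ): add FIRST(] ] )) = { ] }.
In <params> → ) <program>: <program> is at the end, add FOLLOW(<params>) = { $, (, ], int, void }.
In <stmts> → <program> void: add FIRST(void) = { void }.
In <expr> → <program> <expr> <stmts>: add FIRST(<expr> <stmts>) = { (, ], int }.
Union: FOLLOW(<program>) = { $, (, ], int, void }.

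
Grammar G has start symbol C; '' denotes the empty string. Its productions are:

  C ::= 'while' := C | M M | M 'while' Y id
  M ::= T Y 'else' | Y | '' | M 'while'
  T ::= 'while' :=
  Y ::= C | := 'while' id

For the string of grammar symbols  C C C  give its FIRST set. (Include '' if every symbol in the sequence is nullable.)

Add FIRST(C)\{''} = { 'while', := }; C is nullable, continue.
Add FIRST(C)\{''} = { 'while', := }; C is nullable, continue.
Add FIRST(C)\{''} = { 'while', := }; C is nullable, continue.
Every symbol is nullable, so include ''.

{ 'while', :=, '' }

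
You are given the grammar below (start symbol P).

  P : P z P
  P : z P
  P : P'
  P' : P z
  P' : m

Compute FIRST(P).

{ m, z }

From P : P z P: add FIRST(P) = { m, z }.
P : z P contributes {z}.
From P : P': add FIRST(P') = { m, z }.
Union: FIRST(P) = { m, z }.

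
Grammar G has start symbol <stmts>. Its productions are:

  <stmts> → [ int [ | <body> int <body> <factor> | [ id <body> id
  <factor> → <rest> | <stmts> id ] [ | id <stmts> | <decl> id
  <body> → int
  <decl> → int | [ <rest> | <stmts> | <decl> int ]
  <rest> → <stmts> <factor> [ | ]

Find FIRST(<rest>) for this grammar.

From <rest> → <stmts> <factor> [: add FIRST(<stmts>) = { [, int }.
<rest> → ] contributes {]}.
Union: FIRST(<rest>) = { [, ], int }.

{ [, ], int }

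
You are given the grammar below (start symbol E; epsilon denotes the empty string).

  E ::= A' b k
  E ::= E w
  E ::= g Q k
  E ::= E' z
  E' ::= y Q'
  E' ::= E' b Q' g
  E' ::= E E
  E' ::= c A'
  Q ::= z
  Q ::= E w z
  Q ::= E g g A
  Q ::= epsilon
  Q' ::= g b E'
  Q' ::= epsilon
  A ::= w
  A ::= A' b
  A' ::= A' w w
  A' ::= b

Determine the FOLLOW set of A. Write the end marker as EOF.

{ k }

In Q ::= E g g A: A is at the end, add FOLLOW(Q) = { k }.
Union: FOLLOW(A) = { k }.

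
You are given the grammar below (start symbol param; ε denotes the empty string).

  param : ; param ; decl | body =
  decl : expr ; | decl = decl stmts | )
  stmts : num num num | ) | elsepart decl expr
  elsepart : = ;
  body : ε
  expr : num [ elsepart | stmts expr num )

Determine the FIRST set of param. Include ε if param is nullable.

{ ;, = }

param : ; param ; decl contributes {;}.
From param : body =: body nullable, take FIRST(body) ∪ {=} = { = }.
Union: FIRST(param) = { ;, = }.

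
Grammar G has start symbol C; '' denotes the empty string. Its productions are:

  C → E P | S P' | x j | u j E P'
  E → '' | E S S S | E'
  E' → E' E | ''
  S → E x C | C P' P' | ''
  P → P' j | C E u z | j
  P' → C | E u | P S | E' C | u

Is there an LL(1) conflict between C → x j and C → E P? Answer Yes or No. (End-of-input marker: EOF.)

FIRST(x j) = { x } and FIRST(E P) = { j, u, x }.
Both contain x, so the two alternatives are not disjoint — LL(1) conflict.

Yes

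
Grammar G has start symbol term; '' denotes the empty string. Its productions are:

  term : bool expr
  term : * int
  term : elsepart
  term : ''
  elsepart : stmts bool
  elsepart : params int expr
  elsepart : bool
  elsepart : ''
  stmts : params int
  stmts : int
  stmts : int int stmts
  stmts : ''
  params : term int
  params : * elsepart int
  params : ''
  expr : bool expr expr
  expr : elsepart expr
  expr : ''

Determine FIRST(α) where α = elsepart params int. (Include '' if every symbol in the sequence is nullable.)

Add FIRST(elsepart)\{''} = { *, bool, int }; elsepart is nullable, continue.
Add FIRST(params)\{''} = { *, bool, int }; params is nullable, continue.
int is a terminal; add {int} and stop.

{ *, bool, int }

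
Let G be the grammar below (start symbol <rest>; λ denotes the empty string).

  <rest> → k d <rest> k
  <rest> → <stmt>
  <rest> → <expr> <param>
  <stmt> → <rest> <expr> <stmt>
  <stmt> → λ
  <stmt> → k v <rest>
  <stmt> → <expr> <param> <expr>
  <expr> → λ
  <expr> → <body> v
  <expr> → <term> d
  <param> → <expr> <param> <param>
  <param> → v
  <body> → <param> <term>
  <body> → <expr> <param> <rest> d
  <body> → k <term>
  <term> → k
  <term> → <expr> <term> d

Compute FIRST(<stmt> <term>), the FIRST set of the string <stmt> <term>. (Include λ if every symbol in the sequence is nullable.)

{ k, v }

Add FIRST(<stmt>)\{λ} = { k, v }; <stmt> is nullable, continue.
Add FIRST(<term>) = { k, v }; <term> is not nullable, stop.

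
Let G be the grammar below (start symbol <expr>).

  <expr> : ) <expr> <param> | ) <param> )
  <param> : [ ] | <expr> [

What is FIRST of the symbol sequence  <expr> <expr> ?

Add FIRST(<expr>) = { ) }; <expr> is not nullable, stop.

{ ) }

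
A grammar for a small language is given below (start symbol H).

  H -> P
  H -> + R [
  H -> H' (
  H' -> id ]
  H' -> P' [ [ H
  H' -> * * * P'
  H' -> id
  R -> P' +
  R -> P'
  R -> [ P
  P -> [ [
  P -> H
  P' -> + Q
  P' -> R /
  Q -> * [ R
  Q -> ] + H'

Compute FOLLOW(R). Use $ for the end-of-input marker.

{ (, +, /, [ }

In H -> + R [: add FIRST([) = { [ }.
In P' -> R /: add FIRST(/) = { / }.
In Q -> * [ R: R is at the end, add FOLLOW(Q) = { (, +, /, [ }.
Union: FOLLOW(R) = { (, +, /, [ }.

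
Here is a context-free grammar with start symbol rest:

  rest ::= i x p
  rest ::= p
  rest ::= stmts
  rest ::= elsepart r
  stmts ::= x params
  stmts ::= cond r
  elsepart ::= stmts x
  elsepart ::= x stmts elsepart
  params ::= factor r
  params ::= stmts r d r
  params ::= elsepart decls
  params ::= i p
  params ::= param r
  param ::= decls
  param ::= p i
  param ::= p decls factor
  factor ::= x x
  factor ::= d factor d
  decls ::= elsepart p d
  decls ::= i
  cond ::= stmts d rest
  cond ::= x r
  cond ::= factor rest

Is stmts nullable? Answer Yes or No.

No nonterminal in this grammar is nullable.
No production of stmts has an RHS whose symbols are all nullable, so stmts is not nullable.

No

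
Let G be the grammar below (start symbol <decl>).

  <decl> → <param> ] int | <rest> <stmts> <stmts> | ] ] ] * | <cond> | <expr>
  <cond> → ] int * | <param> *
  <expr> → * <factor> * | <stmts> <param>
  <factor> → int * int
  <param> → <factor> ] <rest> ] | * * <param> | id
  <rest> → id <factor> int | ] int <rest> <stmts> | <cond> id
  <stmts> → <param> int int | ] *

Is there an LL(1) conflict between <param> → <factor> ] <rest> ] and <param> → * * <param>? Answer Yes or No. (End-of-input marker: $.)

No

FIRST(<factor> ] <rest> ]) = { int } and FIRST(* * <param>) = { * }.
The FIRST sets are disjoint and neither alternative is nullable — no conflict.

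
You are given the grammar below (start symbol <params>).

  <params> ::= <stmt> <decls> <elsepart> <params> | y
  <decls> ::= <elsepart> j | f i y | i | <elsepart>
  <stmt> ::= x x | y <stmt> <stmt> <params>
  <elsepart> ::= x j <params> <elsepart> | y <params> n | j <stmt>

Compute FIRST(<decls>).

{ f, i, j, x, y }

From <decls> ::= <elsepart> j: add FIRST(<elsepart>) = { j, x, y }.
<decls> ::= f i y contributes {f}.
<decls> ::= i contributes {i}.
From <decls> ::= <elsepart>: add FIRST(<elsepart>) = { j, x, y }.
Union: FIRST(<decls>) = { f, i, j, x, y }.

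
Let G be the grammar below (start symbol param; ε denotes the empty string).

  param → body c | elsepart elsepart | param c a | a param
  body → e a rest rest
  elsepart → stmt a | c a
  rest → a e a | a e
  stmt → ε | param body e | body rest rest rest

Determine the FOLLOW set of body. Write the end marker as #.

{ a, c, e }

In param → body c: add FIRST(c) = { c }.
In stmt → param body e: add FIRST(e) = { e }.
In stmt → body rest rest rest: add FIRST(rest rest rest) = { a }.
Union: FOLLOW(body) = { a, c, e }.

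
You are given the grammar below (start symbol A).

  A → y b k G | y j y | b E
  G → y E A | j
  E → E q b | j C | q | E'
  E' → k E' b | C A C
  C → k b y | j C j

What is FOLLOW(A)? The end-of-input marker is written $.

{ $, j, k }

A is the start symbol, so $ ∈ FOLLOW(A).
In G → y E A: A is at the end, add FOLLOW(G) = { $, j, k }.
In E' → C A C: add FIRST(C) = { j, k }.
Union: FOLLOW(A) = { $, j, k }.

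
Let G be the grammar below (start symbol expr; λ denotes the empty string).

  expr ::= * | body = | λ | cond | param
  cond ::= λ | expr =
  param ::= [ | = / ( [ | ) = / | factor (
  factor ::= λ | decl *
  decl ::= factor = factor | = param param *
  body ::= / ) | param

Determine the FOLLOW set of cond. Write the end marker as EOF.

In expr ::= cond: cond is at the end, add FOLLOW(expr) = { EOF, = }.
Union: FOLLOW(cond) = { EOF, = }.

{ EOF, = }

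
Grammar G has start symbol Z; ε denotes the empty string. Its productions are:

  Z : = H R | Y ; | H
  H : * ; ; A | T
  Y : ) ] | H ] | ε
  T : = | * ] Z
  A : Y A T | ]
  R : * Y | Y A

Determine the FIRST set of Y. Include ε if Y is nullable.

Y : ) ] contributes {)}.
From Y : H ]: add FIRST(H) = { *, = }.
Y : ε contributes ε.
Union: FIRST(Y) = { ), *, =, ε }.

{ ), *, =, ε }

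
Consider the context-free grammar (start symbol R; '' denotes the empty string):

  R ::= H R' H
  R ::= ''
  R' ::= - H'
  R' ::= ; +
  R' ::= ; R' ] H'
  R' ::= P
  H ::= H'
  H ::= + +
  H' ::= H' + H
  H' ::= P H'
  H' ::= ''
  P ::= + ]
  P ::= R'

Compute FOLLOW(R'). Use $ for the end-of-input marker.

{ $, +, -, ;, ] }

In R ::= H R' H: add FIRST(H)\{''} = { +, -, ; }.
  Since H is nullable, also add FOLLOW(R) = { $ }.
In R' ::= ; R' ] H': add FIRST(] H') = { ] }.
In P ::= R': R' is at the end, add FOLLOW(P) = { $, +, -, ;, ] }.
Union: FOLLOW(R') = { $, +, -, ;, ] }.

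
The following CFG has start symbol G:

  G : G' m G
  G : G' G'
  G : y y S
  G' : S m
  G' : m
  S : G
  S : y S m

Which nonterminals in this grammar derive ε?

No nonterminal has an empty production or an RHS whose symbols are all nullable.

{ } (none)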